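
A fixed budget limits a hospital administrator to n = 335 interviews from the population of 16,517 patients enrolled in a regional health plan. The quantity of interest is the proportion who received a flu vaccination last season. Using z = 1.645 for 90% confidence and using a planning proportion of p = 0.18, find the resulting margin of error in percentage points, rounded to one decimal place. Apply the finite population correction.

Finite-population factor: (N−n)/(N−1) = (16517−335)/(16517−1) = 0.9798.
SE(p̂) = √[p(1−p)/n · (N−n)/(N−1)] = √[0.1476/335 × 0.9798] = 0.02078.
E = z × SE = 1.645 × 0.02078 = 0.03418 ≈ 3.4 percentage points.

3.4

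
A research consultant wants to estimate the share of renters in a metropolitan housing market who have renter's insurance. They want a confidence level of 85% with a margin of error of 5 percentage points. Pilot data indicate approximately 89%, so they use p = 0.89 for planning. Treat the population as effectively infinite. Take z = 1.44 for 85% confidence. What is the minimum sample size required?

82

With p = 0.89, p(1−p) = 0.0979.
n = z²·p(1−p)/E² = 1.44² × 0.0979 / 0.050² = 2.0736 × 0.0979 / 0.002500 ≈ 81.20.
Rounding up gives n = 82.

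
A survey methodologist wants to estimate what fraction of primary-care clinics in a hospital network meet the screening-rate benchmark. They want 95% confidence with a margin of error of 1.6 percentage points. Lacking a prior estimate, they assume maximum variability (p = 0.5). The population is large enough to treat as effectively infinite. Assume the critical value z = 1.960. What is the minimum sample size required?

3752

With p = 0.5, p(1−p) = 0.25.
n = z²·p(1−p)/E² = 1.960² × 0.2500 / 0.016² = 3.8416 × 0.2500 / 0.000256 ≈ 3751.56.
Rounding up gives n = 3752.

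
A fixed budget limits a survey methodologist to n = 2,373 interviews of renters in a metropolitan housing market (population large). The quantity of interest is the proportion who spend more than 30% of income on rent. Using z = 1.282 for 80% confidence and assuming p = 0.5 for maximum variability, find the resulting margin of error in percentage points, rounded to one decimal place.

SE(p̂) = √[p(1−p)/n] = √[0.2500/2373] = 0.01026.
E = z × SE = 1.282 × 0.01026 = 0.01316, or 1.3 percentage points.

1.3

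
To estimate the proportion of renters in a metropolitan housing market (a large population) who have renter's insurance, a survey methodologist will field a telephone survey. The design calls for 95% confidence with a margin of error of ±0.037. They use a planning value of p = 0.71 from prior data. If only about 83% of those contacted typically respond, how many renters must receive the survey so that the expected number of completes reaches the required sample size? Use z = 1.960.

697

Completed interviews needed: n₀ = 1.960² × 0.2059 / 0.037² ≈ 577.78 → 578.
At an 83% response rate, contacts needed = 578 / 0.83 ≈ 696.39 → 697.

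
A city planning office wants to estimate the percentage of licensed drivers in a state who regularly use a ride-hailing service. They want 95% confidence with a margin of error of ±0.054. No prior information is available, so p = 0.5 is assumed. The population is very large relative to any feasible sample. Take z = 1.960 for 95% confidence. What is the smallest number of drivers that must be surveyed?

330

With p = 0.5, p(1−p) = 0.25.
n = z²·p(1−p)/E² = 1.960² × 0.2500 / 0.054² = 3.8416 × 0.2500 / 0.002916 ≈ 329.36.
Rounding up gives n = 330.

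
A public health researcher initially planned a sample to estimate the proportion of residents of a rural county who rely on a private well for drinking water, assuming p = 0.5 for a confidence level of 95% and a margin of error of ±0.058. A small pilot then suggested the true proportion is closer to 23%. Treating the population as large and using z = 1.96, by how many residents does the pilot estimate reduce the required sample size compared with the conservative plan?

Conservative (p = 0.5): n = 1.96² × 0.25 / 0.058² ≈ 285.49 → 286.
Using p = 0.23: p(1−p) = 0.1771, so n = 1.96² × 0.1771 / 0.058² ≈ 202.24 → 203.
Reduction: 286 − 203 = 83.

83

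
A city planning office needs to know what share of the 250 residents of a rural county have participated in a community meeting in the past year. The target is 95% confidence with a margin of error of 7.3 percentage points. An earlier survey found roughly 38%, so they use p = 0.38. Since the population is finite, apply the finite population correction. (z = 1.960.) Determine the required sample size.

102

Unadjusted: n₀ = 1.960² × 0.38 × 0.62 / 0.073² ≈ 169.84, so n₀ = 170.
Finite population correction with N = 250: n = n₀ / (1 + (n₀−1)/N) = 170 / (1 + 169/250) = 170 / 1.6760 ≈ 101.43.
Rounding up, n = 102.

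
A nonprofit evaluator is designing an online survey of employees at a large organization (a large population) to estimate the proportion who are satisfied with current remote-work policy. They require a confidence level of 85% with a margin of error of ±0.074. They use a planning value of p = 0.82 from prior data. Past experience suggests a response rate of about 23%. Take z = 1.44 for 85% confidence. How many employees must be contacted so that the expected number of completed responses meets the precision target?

Completed interviews needed: n₀ = 1.44² × 0.1476 / 0.074² ≈ 55.89 → 56.
At a 23% response rate, contacts needed = 56 / 0.23 ≈ 243.48 → 244.

244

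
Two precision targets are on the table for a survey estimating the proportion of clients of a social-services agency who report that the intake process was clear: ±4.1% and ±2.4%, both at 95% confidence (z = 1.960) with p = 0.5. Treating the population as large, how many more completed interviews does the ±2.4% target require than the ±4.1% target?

At ±4.1%: n = 1.960² × 0.2500 / 0.041² ≈ 571.33 → 572.
At ±2.4%: n = 1.960² × 0.2500 / 0.024² ≈ 1667.36 → 1668.
Additional respondents: 1668 − 572 = 1096.

1096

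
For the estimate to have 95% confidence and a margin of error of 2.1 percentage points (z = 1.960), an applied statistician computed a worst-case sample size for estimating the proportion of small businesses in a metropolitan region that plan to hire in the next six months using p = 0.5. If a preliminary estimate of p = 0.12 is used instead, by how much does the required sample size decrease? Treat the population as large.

1258

Conservative (p = 0.5): n = 1.960² × 0.25 / 0.021² ≈ 2177.78 → 2178.
Using p = 0.12: p(1−p) = 0.1056, so n = 1.960² × 0.1056 / 0.021² ≈ 919.89 → 920.
Reduction: 2178 − 920 = 1258.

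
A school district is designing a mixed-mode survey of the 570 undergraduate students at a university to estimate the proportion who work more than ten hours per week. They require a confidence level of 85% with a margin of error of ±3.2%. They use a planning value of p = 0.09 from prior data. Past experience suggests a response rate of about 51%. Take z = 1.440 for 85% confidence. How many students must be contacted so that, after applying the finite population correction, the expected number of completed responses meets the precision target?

253

Completed interviews needed (unadjusted): n₀ = 1.440² × 0.0819 / 0.032² ≈ 165.85 → 166.
FPC for N = 570: n = 166 / (1 + 165/570) = 166 / 1.2895 ≈ 128.73 → 129.
At a 51% response rate, contacts needed = 129 / 0.51 ≈ 252.94 → 253.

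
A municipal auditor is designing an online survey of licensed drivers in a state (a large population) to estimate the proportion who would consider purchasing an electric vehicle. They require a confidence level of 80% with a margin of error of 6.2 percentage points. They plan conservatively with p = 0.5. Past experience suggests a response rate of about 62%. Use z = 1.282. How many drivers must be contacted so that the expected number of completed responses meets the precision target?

173

Completed interviews needed: n₀ = 1.282² × 0.2500 / 0.062² ≈ 106.89 → 107.
At a 62% response rate, contacts needed = 107 / 0.62 ≈ 172.58 → 173.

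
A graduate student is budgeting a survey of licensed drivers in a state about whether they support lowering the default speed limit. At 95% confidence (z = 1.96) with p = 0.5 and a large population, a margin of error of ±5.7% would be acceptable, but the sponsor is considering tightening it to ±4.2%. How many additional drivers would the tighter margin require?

249

At ±5.7%: n = 1.96² × 0.2500 / 0.057² ≈ 295.60 → 296.
At ±4.2%: n = 1.96² × 0.2500 / 0.042² ≈ 544.44 → 545.
Additional respondents: 545 − 296 = 249.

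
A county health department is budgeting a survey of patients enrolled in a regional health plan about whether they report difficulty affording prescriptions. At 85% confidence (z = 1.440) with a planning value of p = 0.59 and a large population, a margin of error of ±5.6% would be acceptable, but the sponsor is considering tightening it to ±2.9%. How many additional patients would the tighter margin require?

437

At ±5.6%: n = 1.440² × 0.2419 / 0.056² ≈ 159.95 → 160.
At ±2.9%: n = 1.440² × 0.2419 / 0.029² ≈ 596.44 → 597.
Additional respondents: 597 − 160 = 437.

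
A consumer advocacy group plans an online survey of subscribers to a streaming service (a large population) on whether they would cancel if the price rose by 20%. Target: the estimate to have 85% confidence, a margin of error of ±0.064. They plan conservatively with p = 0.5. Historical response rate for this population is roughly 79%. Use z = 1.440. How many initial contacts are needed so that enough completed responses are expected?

161

Completed interviews needed: n₀ = 1.440² × 0.2500 / 0.064² ≈ 126.56 → 127.
At a 79% response rate, contacts needed = 127 / 0.79 ≈ 160.76 → 161.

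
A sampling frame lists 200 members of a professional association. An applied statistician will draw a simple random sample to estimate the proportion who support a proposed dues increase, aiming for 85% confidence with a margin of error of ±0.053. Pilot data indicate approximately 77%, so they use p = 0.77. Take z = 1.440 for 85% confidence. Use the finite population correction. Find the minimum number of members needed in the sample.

Unadjusted: n₀ = 1.440² × 0.77 × 0.23 / 0.053² ≈ 130.73, so n₀ = 131.
Finite population correction with N = 200: n = n₀ / (1 + (n₀−1)/N) = 131 / (1 + 130/200) = 131 / 1.6500 ≈ 79.39.
Rounding up, n = 80.

80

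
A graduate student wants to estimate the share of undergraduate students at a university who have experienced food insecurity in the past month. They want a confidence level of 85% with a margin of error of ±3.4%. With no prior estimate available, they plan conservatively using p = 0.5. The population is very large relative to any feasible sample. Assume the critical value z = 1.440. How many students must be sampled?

With p = 0.5, p(1−p) = 0.25.
n = z²·p(1−p)/E² = 1.440² × 0.2500 / 0.034² = 2.0736 × 0.2500 / 0.001156 ≈ 448.44.
Rounding up gives n = 449.

449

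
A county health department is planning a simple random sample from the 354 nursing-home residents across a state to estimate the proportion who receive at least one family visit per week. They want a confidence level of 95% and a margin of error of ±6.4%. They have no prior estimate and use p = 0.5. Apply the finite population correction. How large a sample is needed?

142

For 95% confidence, z = 1.960.
Unadjusted: n₀ = 1.960² × 0.50 × 0.50 / 0.064² ≈ 234.47, so n₀ = 235.
Finite population correction with N = 354: n = n₀ / (1 + (n₀−1)/N) = 235 / (1 + 234/354) = 235 / 1.6610 ≈ 141.48.
Rounding up, n = 142.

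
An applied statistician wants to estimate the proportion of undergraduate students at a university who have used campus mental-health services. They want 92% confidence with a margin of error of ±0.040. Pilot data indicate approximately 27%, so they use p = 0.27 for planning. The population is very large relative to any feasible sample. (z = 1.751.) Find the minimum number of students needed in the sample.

With p = 0.27, p(1−p) = 0.1971.
n = z²·p(1−p)/E² = 1.751² × 0.1971 / 0.040² = 3.0660 × 0.1971 / 0.001600 ≈ 377.69.
Rounding up gives n = 378.

378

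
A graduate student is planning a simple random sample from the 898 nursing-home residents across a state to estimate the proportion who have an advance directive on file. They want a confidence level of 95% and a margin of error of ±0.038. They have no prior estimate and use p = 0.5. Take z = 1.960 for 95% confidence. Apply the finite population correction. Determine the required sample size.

383

Unadjusted: n₀ = 1.960² × 0.50 × 0.50 / 0.038² ≈ 665.10, so n₀ = 666.
Finite population correction with N = 898: n = n₀ / (1 + (n₀−1)/N) = 666 / (1 + 665/898) = 666 / 1.7405 ≈ 382.64.
Rounding up, n = 383.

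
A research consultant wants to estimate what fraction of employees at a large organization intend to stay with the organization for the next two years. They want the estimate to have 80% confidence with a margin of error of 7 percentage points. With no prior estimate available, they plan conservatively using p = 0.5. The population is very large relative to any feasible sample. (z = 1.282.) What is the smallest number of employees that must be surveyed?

With p = 0.5, p(1−p) = 0.25.
n = z²·p(1−p)/E² = 1.282² × 0.2500 / 0.070² = 1.6435 × 0.2500 / 0.004900 ≈ 83.85.
Rounding up gives n = 84.

84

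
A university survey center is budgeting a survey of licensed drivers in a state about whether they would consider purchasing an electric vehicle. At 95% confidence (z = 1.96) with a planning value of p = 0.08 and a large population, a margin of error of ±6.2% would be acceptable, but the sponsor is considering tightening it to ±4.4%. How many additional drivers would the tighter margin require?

At ±6.2%: n = 1.96² × 0.0736 / 0.062² ≈ 73.55 → 74.
At ±4.4%: n = 1.96² × 0.0736 / 0.044² ≈ 146.04 → 147.
Additional respondents: 147 − 74 = 73.

73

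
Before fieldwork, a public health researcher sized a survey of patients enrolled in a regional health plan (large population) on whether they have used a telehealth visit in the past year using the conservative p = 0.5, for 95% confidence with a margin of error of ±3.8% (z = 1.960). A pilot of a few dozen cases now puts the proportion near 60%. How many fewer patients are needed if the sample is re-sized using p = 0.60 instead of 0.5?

27

Conservative (p = 0.5): n = 1.960² × 0.25 / 0.038² ≈ 665.10 → 666.
Using p = 0.60: p(1−p) = 0.2400, so n = 1.960² × 0.2400 / 0.038² ≈ 638.49 → 639.
Reduction: 666 − 639 = 27.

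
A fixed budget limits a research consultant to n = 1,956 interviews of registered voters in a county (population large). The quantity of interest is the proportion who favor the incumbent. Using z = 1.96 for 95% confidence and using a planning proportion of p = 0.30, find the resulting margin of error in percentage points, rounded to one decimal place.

2.0

SE(p̂) = √[p(1−p)/n] = √[0.2100/1956] = 0.01036.
E = z × SE = 1.96 × 0.01036 = 0.02031, or 2.0 percentage points.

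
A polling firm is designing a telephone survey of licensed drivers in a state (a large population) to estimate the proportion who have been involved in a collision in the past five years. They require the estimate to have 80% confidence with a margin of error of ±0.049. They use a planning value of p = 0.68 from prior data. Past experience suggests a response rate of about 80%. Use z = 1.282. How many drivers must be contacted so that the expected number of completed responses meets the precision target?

187

Completed interviews needed: n₀ = 1.282² × 0.2176 / 0.049² ≈ 148.95 → 149.
At an 80% response rate, contacts needed = 149 / 0.80 ≈ 186.25 → 187.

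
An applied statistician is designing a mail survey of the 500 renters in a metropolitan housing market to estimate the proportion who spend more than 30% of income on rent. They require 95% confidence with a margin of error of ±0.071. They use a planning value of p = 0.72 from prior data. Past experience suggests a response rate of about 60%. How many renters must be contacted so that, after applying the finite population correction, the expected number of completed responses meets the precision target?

For 95% confidence, z = 1.960.
Completed interviews needed (unadjusted): n₀ = 1.960² × 0.2016 / 0.071² ≈ 153.63 → 154.
FPC for N = 500: n = 154 / (1 + 153/500) = 154 / 1.3060 ≈ 117.92 → 118.
At a 60% response rate, contacts needed = 118 / 0.60 ≈ 196.67 → 197.

197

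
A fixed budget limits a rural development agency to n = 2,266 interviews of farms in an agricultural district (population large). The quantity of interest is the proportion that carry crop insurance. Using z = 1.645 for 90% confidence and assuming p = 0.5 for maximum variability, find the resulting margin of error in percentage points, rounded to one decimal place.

SE(p̂) = √[p(1−p)/n] = √[0.2500/2266] = 0.01050.
E = z × SE = 1.645 × 0.01050 = 0.01728, or 1.7 percentage points.

1.7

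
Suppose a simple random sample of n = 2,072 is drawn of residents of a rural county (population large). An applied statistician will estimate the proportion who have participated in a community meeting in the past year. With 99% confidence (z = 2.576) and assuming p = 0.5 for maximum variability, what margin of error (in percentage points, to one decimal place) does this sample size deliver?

2.8

SE(p̂) = √[p(1−p)/n] = √[0.2500/2072] = 0.01098.
E = z × SE = 2.576 × 0.01098 = 0.02830, or 2.8 percentage points.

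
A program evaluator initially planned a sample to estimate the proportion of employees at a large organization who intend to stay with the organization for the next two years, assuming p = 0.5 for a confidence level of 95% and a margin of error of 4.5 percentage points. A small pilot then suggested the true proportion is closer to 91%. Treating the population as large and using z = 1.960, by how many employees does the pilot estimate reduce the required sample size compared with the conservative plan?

Conservative (p = 0.5): n = 1.960² × 0.25 / 0.045² ≈ 474.27 → 475.
Using p = 0.91: p(1−p) = 0.0819, so n = 1.960² × 0.0819 / 0.045² ≈ 155.37 → 156.
Reduction: 475 − 156 = 319.

319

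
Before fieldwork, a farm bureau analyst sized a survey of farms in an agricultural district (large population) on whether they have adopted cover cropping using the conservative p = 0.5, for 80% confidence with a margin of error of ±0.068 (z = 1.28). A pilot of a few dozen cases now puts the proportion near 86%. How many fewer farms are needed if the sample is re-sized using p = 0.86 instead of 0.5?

Conservative (p = 0.5): n = 1.28² × 0.25 / 0.068² ≈ 88.58 → 89.
Using p = 0.86: p(1−p) = 0.1204, so n = 1.28² × 0.1204 / 0.068² ≈ 42.66 → 43.
Reduction: 89 − 43 = 46.

46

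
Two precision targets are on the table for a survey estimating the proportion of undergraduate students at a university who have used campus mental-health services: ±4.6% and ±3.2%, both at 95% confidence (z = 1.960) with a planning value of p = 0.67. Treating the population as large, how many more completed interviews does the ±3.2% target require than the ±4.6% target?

428

At ±4.6%: n = 1.960² × 0.2211 / 0.046² ≈ 401.41 → 402.
At ±3.2%: n = 1.960² × 0.2211 / 0.032² ≈ 829.47 → 830.
Additional respondents: 830 − 402 = 428.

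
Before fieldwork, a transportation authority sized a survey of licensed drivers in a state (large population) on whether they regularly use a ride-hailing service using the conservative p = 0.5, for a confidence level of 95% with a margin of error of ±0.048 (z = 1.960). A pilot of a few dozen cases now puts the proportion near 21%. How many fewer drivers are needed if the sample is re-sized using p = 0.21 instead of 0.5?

140

Conservative (p = 0.5): n = 1.960² × 0.25 / 0.048² ≈ 416.84 → 417.
Using p = 0.21: p(1−p) = 0.1659, so n = 1.960² × 0.1659 / 0.048² ≈ 276.62 → 277.
Reduction: 417 − 277 = 140.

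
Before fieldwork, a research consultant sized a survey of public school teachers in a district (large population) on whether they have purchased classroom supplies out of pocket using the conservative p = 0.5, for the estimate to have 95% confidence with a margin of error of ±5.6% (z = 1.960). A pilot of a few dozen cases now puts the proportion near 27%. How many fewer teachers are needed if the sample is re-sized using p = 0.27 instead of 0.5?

Conservative (p = 0.5): n = 1.960² × 0.25 / 0.056² ≈ 306.25 → 307.
Using p = 0.27: p(1−p) = 0.1971, so n = 1.960² × 0.1971 / 0.056² ≈ 241.45 → 242.
Reduction: 307 − 242 = 65.

65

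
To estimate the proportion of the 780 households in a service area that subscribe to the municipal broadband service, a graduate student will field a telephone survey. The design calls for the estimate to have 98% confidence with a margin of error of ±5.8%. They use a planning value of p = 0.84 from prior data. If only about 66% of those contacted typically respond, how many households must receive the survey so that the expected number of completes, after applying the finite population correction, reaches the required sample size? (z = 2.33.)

Completed interviews needed (unadjusted): n₀ = 2.33² × 0.1344 / 0.058² ≈ 216.90 → 217.
FPC for N = 780: n = 217 / (1 + 216/780) = 217 / 1.2769 ≈ 169.94 → 170.
At a 66% response rate, contacts needed = 170 / 0.66 ≈ 257.58 → 258.

258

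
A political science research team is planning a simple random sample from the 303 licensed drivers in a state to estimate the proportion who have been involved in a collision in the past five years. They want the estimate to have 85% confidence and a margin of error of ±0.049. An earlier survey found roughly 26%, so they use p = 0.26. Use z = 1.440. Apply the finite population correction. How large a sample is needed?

108

Unadjusted: n₀ = 1.440² × 0.26 × 0.74 / 0.049² ≈ 166.16, so n₀ = 167.
Finite population correction with N = 303: n = n₀ / (1 + (n₀−1)/N) = 167 / (1 + 166/303) = 167 / 1.5479 ≈ 107.89.
Rounding up, n = 108.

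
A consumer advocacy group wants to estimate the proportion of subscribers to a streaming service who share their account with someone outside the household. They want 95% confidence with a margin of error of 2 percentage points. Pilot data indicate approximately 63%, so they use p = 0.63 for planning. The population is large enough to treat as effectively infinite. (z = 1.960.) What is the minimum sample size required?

2239

With p = 0.63, p(1−p) = 0.2331.
n = z²·p(1−p)/E² = 1.960² × 0.2331 / 0.020² = 3.8416 × 0.2331 / 0.000400 ≈ 2238.69.
Rounding up gives n = 2239.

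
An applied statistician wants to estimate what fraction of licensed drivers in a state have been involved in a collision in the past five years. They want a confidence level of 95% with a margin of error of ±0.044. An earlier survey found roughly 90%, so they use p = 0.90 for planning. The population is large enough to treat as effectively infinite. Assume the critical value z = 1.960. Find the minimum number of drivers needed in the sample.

179

With p = 0.90, p(1−p) = 0.0900.
n = z²·p(1−p)/E² = 1.960² × 0.0900 / 0.044² = 3.8416 × 0.0900 / 0.001936 ≈ 178.59.
Rounding up gives n = 179.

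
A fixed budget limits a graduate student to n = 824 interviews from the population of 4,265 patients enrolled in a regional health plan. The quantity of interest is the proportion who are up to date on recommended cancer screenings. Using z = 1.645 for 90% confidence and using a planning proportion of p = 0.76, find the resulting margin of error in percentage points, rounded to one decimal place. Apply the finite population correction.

Finite-population factor: (N−n)/(N−1) = (4265−824)/(4265−1) = 0.8070.
SE(p̂) = √[p(1−p)/n · (N−n)/(N−1)] = √[0.1824/824 × 0.8070] = 0.01337.
E = z × SE = 1.645 × 0.01337 = 0.02199 ≈ 2.2 percentage points.

2.2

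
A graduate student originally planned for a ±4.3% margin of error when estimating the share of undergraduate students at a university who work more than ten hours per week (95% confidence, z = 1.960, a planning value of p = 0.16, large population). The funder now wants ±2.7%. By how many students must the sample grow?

At ±4.3%: n = 1.960² × 0.1344 / 0.043² ≈ 279.24 → 280.
At ±2.7%: n = 1.960² × 0.1344 / 0.027² ≈ 708.25 → 709.
Additional respondents: 709 − 280 = 429.

429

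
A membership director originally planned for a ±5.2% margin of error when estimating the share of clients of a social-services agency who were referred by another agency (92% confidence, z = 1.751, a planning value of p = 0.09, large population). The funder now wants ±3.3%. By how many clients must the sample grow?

138

At ±5.2%: n = 1.751² × 0.0819 / 0.052² ≈ 92.86 → 93.
At ±3.3%: n = 1.751² × 0.0819 / 0.033² ≈ 230.58 → 231.
Additional respondents: 231 − 93 = 138.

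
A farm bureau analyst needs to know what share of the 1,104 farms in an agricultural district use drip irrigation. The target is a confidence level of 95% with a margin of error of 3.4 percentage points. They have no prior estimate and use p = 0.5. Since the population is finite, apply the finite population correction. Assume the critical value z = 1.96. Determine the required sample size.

Unadjusted: n₀ = 1.96² × 0.50 × 0.50 / 0.034² ≈ 830.80, so n₀ = 831.
Finite population correction with N = 1,104: n = n₀ / (1 + (n₀−1)/N) = 831 / (1 + 830/1104) = 831 / 1.7518 ≈ 474.37.
Rounding up, n = 475.

475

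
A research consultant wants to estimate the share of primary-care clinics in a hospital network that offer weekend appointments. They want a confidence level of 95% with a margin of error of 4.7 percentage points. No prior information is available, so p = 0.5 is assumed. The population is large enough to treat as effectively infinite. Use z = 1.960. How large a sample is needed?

With p = 0.5, p(1−p) = 0.25.
n = z²·p(1−p)/E² = 1.960² × 0.2500 / 0.047² = 3.8416 × 0.2500 / 0.002209 ≈ 434.77.
Rounding up gives n = 435.

435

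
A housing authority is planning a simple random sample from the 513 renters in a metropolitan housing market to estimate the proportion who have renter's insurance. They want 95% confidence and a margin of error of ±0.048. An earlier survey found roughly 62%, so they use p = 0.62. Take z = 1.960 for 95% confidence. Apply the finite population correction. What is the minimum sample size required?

Unadjusted: n₀ = 1.960² × 0.62 × 0.38 / 0.048² ≈ 392.83, so n₀ = 393.
Finite population correction with N = 513: n = n₀ / (1 + (n₀−1)/N) = 393 / (1 + 392/513) = 393 / 1.7641 ≈ 222.77.
Rounding up, n = 223.

223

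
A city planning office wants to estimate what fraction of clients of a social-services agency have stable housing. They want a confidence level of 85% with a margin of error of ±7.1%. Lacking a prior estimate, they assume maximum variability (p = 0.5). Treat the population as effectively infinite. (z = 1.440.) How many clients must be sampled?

With p = 0.5, p(1−p) = 0.25.
n = z²·p(1−p)/E² = 1.440² × 0.2500 / 0.071² = 2.0736 × 0.2500 / 0.005041 ≈ 102.84.
Rounding up gives n = 103.

103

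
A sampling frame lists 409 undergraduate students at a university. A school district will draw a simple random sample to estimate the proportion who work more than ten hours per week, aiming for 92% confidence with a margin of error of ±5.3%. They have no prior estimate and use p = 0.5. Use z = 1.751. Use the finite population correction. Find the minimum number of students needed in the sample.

Unadjusted: n₀ = 1.751² × 0.50 × 0.50 / 0.053² ≈ 272.87, so n₀ = 273.
Finite population correction with N = 409: n = n₀ / (1 + (n₀−1)/N) = 273 / (1 + 272/409) = 273 / 1.6650 ≈ 163.96.
Rounding up, n = 164.

164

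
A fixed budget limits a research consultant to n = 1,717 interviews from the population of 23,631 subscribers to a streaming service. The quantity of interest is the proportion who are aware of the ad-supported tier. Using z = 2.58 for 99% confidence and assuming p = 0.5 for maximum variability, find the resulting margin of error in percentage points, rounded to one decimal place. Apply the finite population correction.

Finite-population factor: (N−n)/(N−1) = (23631−1717)/(23631−1) = 0.9274.
SE(p̂) = √[p(1−p)/n · (N−n)/(N−1)] = √[0.2500/1717 × 0.9274] = 0.01162.
E = z × SE = 2.58 × 0.01162 = 0.02998 ≈ 3.0 percentage points.

3.0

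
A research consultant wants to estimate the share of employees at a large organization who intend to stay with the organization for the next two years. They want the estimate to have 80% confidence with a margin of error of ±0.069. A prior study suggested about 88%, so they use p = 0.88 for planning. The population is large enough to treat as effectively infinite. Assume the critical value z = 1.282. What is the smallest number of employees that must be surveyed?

With p = 0.88, p(1−p) = 0.1056.
n = z²·p(1−p)/E² = 1.282² × 0.1056 / 0.069² = 1.6435 × 0.1056 / 0.004761 ≈ 36.45.
Rounding up gives n = 37.

37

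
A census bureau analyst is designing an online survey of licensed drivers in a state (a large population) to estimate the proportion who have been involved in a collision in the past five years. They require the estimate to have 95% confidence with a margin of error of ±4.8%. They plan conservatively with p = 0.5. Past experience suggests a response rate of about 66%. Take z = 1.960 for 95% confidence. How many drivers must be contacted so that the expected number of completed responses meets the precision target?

632

Completed interviews needed: n₀ = 1.960² × 0.2500 / 0.048² ≈ 416.84 → 417.
At a 66% response rate, contacts needed = 417 / 0.66 ≈ 631.82 → 632.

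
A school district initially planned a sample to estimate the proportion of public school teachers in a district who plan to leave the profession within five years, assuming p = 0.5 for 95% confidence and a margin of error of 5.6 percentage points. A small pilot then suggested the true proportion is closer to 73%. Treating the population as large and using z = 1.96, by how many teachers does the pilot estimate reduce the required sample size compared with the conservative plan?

Conservative (p = 0.5): n = 1.96² × 0.25 / 0.056² ≈ 306.25 → 307.
Using p = 0.73: p(1−p) = 0.1971, so n = 1.96² × 0.1971 / 0.056² ≈ 241.45 → 242.
Reduction: 307 − 242 = 65.

65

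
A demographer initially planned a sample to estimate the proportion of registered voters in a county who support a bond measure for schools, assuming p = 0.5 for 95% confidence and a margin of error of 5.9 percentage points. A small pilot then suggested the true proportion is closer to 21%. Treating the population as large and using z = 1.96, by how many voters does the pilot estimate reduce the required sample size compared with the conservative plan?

92

Conservative (p = 0.5): n = 1.96² × 0.25 / 0.059² ≈ 275.90 → 276.
Using p = 0.21: p(1−p) = 0.1659, so n = 1.96² × 0.1659 / 0.059² ≈ 183.09 → 184.
Reduction: 276 − 184 = 92.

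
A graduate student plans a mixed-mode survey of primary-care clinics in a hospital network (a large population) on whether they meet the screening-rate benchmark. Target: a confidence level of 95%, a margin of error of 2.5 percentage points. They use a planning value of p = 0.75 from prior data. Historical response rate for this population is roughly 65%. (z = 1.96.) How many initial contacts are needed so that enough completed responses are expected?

1774

Completed interviews needed: n₀ = 1.96² × 0.1875 / 0.025² ≈ 1152.48 → 1153.
At a 65% response rate, contacts needed = 1153 / 0.65 ≈ 1773.85 → 1774.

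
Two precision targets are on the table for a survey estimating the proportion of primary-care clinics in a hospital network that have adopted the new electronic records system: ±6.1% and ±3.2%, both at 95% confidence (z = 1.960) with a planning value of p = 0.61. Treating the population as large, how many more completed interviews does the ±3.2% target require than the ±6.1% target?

At ±6.1%: n = 1.960² × 0.2379 / 0.061² ≈ 245.61 → 246.
At ±3.2%: n = 1.960² × 0.2379 / 0.032² ≈ 892.50 → 893.
Additional respondents: 893 − 246 = 647.

647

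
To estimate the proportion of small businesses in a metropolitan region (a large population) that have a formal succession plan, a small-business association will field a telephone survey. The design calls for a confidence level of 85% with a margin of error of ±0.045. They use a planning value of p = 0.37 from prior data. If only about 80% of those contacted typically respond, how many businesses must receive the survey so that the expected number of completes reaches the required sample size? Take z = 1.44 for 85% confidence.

299

Completed interviews needed: n₀ = 1.44² × 0.2331 / 0.045² ≈ 238.69 → 239.
At an 80% response rate, contacts needed = 239 / 0.80 ≈ 298.75 → 299.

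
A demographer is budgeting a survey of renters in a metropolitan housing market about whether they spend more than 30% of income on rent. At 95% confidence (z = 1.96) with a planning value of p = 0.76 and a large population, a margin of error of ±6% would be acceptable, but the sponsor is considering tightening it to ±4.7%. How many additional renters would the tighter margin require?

123

At ±6%: n = 1.96² × 0.1824 / 0.060² ≈ 194.64 → 195.
At ±4.7%: n = 1.96² × 0.1824 / 0.047² ≈ 317.21 → 318.
Additional respondents: 318 − 195 = 123.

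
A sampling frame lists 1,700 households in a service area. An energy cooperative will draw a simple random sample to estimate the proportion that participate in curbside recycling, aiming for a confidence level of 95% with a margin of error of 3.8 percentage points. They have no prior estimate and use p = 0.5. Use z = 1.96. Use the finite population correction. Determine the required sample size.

479

Unadjusted: n₀ = 1.96² × 0.50 × 0.50 / 0.038² ≈ 665.10, so n₀ = 666.
Finite population correction with N = 1,700: n = n₀ / (1 + (n₀−1)/N) = 666 / (1 + 665/1700) = 666 / 1.3912 ≈ 478.73.
Rounding up, n = 479.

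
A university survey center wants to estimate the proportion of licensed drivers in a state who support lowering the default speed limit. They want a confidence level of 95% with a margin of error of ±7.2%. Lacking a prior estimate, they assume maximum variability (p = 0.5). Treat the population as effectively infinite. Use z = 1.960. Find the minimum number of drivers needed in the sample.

186

With p = 0.5, p(1−p) = 0.25.
n = z²·p(1−p)/E² = 1.960² × 0.2500 / 0.072² = 3.8416 × 0.2500 / 0.005184 ≈ 185.26.
Rounding up gives n = 186.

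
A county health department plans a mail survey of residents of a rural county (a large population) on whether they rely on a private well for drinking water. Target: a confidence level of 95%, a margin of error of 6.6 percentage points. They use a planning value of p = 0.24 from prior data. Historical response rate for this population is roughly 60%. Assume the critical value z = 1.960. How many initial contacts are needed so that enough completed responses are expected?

269

Completed interviews needed: n₀ = 1.960² × 0.1824 / 0.066² ≈ 160.86 → 161.
At a 60% response rate, contacts needed = 161 / 0.60 ≈ 268.33 → 269.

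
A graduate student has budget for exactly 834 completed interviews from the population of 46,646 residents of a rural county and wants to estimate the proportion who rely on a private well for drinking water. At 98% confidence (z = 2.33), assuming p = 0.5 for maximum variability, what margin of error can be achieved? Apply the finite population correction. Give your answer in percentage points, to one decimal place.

Finite-population factor: (N−n)/(N−1) = (46646−834)/(46646−1) = 0.9821.
SE(p̂) = √[p(1−p)/n · (N−n)/(N−1)] = √[0.2500/834 × 0.9821] = 0.01716.
E = z × SE = 2.33 × 0.01716 = 0.03998 ≈ 4.0 percentage points.

4.0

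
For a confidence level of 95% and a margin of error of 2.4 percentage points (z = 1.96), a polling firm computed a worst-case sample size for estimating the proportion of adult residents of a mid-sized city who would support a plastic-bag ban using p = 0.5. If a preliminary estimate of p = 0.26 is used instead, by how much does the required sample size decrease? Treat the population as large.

384

Conservative (p = 0.5): n = 1.96² × 0.25 / 0.024² ≈ 1667.36 → 1668.
Using p = 0.26: p(1−p) = 0.1924, so n = 1.96² × 0.1924 / 0.024² ≈ 1283.20 → 1284.
Reduction: 1668 − 1284 = 384.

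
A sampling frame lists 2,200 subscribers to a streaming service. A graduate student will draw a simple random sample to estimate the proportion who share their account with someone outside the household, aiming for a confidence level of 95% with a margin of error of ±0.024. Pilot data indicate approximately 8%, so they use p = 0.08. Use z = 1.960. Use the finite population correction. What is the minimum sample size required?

402

Unadjusted: n₀ = 1.960² × 0.08 × 0.92 / 0.024² ≈ 490.87, so n₀ = 491.
Finite population correction with N = 2,200: n = n₀ / (1 + (n₀−1)/N) = 491 / (1 + 490/2200) = 491 / 1.2227 ≈ 401.56.
Rounding up, n = 402.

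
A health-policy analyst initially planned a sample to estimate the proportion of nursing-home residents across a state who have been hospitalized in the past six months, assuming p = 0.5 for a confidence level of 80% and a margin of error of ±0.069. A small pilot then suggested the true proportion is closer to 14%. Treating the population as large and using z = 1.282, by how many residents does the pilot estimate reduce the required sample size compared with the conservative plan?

45

Conservative (p = 0.5): n = 1.282² × 0.25 / 0.069² ≈ 86.30 → 87.
Using p = 0.14: p(1−p) = 0.1204, so n = 1.282² × 0.1204 / 0.069² ≈ 41.56 → 42.
Reduction: 87 − 42 = 45.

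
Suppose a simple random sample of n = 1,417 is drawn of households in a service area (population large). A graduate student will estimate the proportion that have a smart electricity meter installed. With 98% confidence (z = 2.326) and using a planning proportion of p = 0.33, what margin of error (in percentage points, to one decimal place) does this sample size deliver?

SE(p̂) = √[p(1−p)/n] = √[0.2211/1417] = 0.01249.
E = z × SE = 2.326 × 0.01249 = 0.02905, or 2.9 percentage points.

2.9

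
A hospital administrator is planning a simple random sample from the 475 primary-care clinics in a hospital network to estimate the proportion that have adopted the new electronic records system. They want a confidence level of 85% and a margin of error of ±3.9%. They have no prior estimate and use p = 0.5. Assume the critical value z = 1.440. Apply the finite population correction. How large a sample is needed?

199

Unadjusted: n₀ = 1.440² × 0.50 × 0.50 / 0.039² ≈ 340.83, so n₀ = 341.
Finite population correction with N = 475: n = n₀ / (1 + (n₀−1)/N) = 341 / (1 + 340/475) = 341 / 1.7158 ≈ 198.74.
Rounding up, n = 199.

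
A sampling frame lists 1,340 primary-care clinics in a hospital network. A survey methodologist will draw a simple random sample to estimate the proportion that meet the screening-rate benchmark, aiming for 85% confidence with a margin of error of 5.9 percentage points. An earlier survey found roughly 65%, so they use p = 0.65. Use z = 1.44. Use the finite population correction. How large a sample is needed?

Unadjusted: n₀ = 1.44² × 0.65 × 0.35 / 0.059² ≈ 135.52, so n₀ = 136.
Finite population correction with N = 1,340: n = n₀ / (1 + (n₀−1)/N) = 136 / (1 + 135/1340) = 136 / 1.1007 ≈ 123.55.
Rounding up, n = 124.

124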